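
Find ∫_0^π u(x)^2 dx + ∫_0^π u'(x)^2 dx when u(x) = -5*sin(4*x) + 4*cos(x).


||u||_{H^1(0,π)}^2 = -128/3 + 457*π/2

u'(x) = -4*sin(x) - 20*cos(4*x).
Expand u² and (u')² and integrate term by term on (0, π), using: for integers n ≥ 1, ∫_0^π sin²(nx) dx = ∫_0^π cos²(nx) dx = π/2; for n ≠ n', ∫_0^π sin(nx)sin(n'x) dx = ∫_0^π cos(nx)cos(n'x) dx = 0; and by product-to-sum, ∫_0^π sin(nx)cos(n'x) dx = ½∫_0^π [sin((n+n')x) + sin((n−n')x)] dx, which is 0 when n+n' is even and 2n/(n²−n'²) when n+n' is odd (it need not vanish on (0, π)).
  u² squared terms: (-5)²·∫sin(4x)² dx = 25·π/2 = 25*π/2;  (4)²·∫cos(x)² dx = 16·π/2 = 8*π.
  u² cross terms: 2·(-5)·(4)·∫sin(4x)·cos(x) dx = -40·(8/15) = -64/3.
  So ∫_0^π u² dx = 25*π/2 + 8*π − 64/3 = -64/3 + 41*π/2.
  (u')² squared terms: (-20)²·∫cos(4x)² dx = 400·π/2 = 200*π;  (-4)²·∫sin(x)² dx = 16·π/2 = 8*π.
  (u')² cross terms: 2·(-20)·(-4)·∫cos(4x)·sin(x) dx = 160·(-2/15) = -64/3.
  So ∫_0^π (u')² dx = 200*π + 8*π − 64/3 = -64/3 + 208*π.
||u||_{H^1}^2 = (-64/3 + 41*π/2) + (-64/3 + 208*π) = -128/3 + 457*π/2.


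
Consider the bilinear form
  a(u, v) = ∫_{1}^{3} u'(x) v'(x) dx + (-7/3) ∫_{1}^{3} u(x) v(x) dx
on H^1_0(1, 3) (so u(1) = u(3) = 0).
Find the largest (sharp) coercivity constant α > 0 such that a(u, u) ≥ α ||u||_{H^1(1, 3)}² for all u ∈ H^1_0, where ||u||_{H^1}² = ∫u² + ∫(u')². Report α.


α = (-28/3 + π^2)/(4 + π^2)

Coercivity of a(·,·) on H^1_0(1, 3) means a(u, u) ≥ α ||u||_{H^1}² for every u ∈ H^1_0.
The interval has length L = 2, and Poincaré/coercivity depend only on L. Here a(u, u) = ∫(u')² + (-7/3)·∫u².
Here c = -7/3 < 0 with |c| < (π/L)² = π^2/4, so coercivity still holds. The condition a(u,u) ≥ α||u||_{H^1}² reads (1−α)∫(u')² ≥ (α−c)∫u². Any admissible α is ≤ 1 (rapidly oscillating u have ∫u²/∫(u')² → 0), and α = 1 would force 0 ≥ (1−c)∫u², impossible since c < 1; so 1−α > 0. By the sharp Poincaré inequality on H^1_0 of an interval of length L, ∫(u')² ≥ (π/L)²∫u² with equality for the first sine mode sin(π(x−x₀)/L) (x₀ the left endpoint), so the inequality holds for all u iff (1−α)(π/L)² ≥ α − c, i.e. α ≤ ((π/L)² + c)/((π/L)² + 1) = (1 + c(L/π)²)/(1 + (L/π)²). (Direct route, valid since c ≤ 0: Poincaré gives c∫u² ≥ c(L/π)²∫(u')², so a(u,u) ≥ (1 + c(L/π)²)∫(u')², while ||u||_{H^1}² ≤ (1 + (L/π)²)∫(u')²; dividing yields the same α.) With (π/L)² = π^2/4 and c = -7/3, the largest admissible constant is α = ((π/L)² + c)/((π/L)² + 1).
Simplifying, α = (-28/3 + π^2)/(4 + π^2).


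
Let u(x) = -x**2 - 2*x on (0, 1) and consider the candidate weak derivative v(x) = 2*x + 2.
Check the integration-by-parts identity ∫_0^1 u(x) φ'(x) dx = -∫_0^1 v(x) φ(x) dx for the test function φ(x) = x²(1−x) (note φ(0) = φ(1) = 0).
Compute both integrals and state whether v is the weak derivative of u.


LHS = 4/15, RHS = -4/15. No, v is not the weak derivative of u.

u(x) = -x**2 - 2*x, classical derivative u'(x) = -2*x - 2.
φ(x) = x²(1−x), so φ'(x) = x*(2 - 3*x).
Note φ(0) = φ(1) = 0, so the boundary term u·φ vanishes.
LHS = ∫_0^1 u(x) φ'(x) dx = ∫_0^1 (3*x^4 + 4*x^3 - 4*x^2) dx. Term by term:
  ∫_0^1 3*x^4 dx = 3/5;  ∫_0^1 4*x^3 dx = 1;  ∫_0^1 -4*x^2 dx = -4/3.
Sum: 3/5 + 1 − 4/3 = 4/15.
So LHS = 4/15.
∫_0^1 v(x) φ(x) dx = ∫_0^1 (-2*x^4 + 2*x^2) dx. Term by term:
  ∫_0^1 -2*x^4 dx = -2/5;  ∫_0^1 2*x^2 dx = 2/3.
Sum: -2/5 + 2/3 = 4/15.
So RHS = -∫_0^1 v(x) φ(x) dx = -4/15.
LHS − RHS = 8/15 ≠ 0, so the identity fails.
(For a valid weak derivative the identity must hold for EVERY test function, in particular this one. The failure shows v is NOT the weak derivative of u.)
Correct weak derivative would be u'(x) = -2*x - 2.


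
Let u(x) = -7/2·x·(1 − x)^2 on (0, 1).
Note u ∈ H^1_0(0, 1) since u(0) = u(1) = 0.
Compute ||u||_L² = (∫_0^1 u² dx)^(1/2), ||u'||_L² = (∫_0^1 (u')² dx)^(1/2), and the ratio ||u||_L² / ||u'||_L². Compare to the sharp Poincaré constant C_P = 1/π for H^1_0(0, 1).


||u||_L² / ||u'||_L² = sqrt(14)/14 < C_P = 1/π.

u(x) = -7/2·x·(1 − x)^2, so u'(x) = -21*x^2/2 + 14*x - 7/2.
u(x) = -7/2·x·(1 − x)^2 vanishes at x = 0 and x = 1, so u ∈ H^1_0(0, 1). Differentiate via the product rule and integrate the resulting polynomials term by term.
  ∫_0^1 u² dx = ∫_0^1 (49*x^6/4 - 49*x^5 + 147*x^4/2 - 49*x^3 + 49*x^2/4) dx. Term by term:
    ∫_0^1 49*x^6/4 dx = 7/4;  ∫_0^1 -49*x^5 dx = -49/6;  ∫_0^1 147*x^4/2 dx = 147/10;
    ∫_0^1 -49*x^3 dx = -49/4;  ∫_0^1 49*x^2/4 dx = 49/12.
  Sum: 7/4 − 49/6 + 147/10 − 49/4 + 49/12 = 7/60.
  ∫_0^1 (u')² dx = ∫_0^1 (441*x^4/4 - 294*x^3 + 539*x^2/2 - 98*x + 49/4) dx. Term by term:
    ∫_0^1 441*x^4/4 dx = 441/20;  ∫_0^1 -294*x^3 dx = -147/2;  ∫_0^1 539*x^2/2 dx = 539/6;
    ∫_0^1 -98*x dx = -49;  ∫_0^1 49/4 dx = 49/4.
  Sum: 441/20 − 147/2 + 539/6 − 49 + 49/4 = 49/30.
∫_0^1 u² dx = 7/60, so ||u||_L² = sqrt(105)/30.
∫_0^1 (u')² dx = 49/30, so ||u'||_L² = 7*sqrt(30)/30.
Ratio ||u||_L² / ||u'||_L² = sqrt(14)/14.
Sharp Poincaré constant on H^1_0(0, 1) is C_P = L/π = 1/π, achieved by sin(π·x).
A polynomial bump cannot attain the sharp Poincaré constant (only the first sine eigenfunction does), so the ratio is strictly less than C_P, consistent with ||u||_L² ≤ C_P ||u'||_L².


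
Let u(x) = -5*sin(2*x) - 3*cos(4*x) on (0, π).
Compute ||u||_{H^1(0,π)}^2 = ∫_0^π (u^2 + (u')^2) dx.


||u||_{H^1(0,π)}^2 = 139*π

u'(x) = 12*sin(4*x) - 10*cos(2*x).
Expand u² and (u')² and integrate term by term on (0, π), using: for integers n ≥ 1, ∫_0^π sin²(nx) dx = ∫_0^π cos²(nx) dx = π/2; for n ≠ n', ∫_0^π sin(nx)sin(n'x) dx = ∫_0^π cos(nx)cos(n'x) dx = 0; and by product-to-sum, ∫_0^π sin(nx)cos(n'x) dx = ½∫_0^π [sin((n+n')x) + sin((n−n')x)] dx, which is 0 when n+n' is even and 2n/(n²−n'²) when n+n' is odd (it need not vanish on (0, π)).
  u² squared terms: (-5)²·∫sin(2x)² dx = 25·π/2 = 25*π/2;  (-3)²·∫cos(4x)² dx = 9·π/2 = 9*π/2.
  u² cross terms: 2·(-5)·(-3)·∫sin(2x)·cos(4x) dx = 30·(0) = 0.
  So ∫_0^π u² dx = 25*π/2 + 9*π/2 + 0 = 17*π.
  (u')² squared terms: (-10)²·∫cos(2x)² dx = 100·π/2 = 50*π;  (12)²·∫sin(4x)² dx = 144·π/2 = 72*π.
  (u')² cross terms: 2·(-10)·(12)·∫cos(2x)·sin(4x) dx = -240·(0) = 0.
  So ∫_0^π (u')² dx = 50*π + 72*π + 0 = 122*π.
||u||_{H^1}^2 = (17*π) + (122*π) = 139*π.


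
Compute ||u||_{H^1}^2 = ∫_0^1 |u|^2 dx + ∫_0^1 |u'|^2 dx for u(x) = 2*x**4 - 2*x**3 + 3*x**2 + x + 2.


||u||_{H^1}^2 = 4205/126

The H^1 norm (squared) on an interval (0, L) is
  ||u||_{H^1}^2 = ∫_0^L u(x)^2 dx + ∫_0^L u'(x)^2 dx.
Compute u'(x) = 8*x**3 - 6*x**2 + 6*x + 1.
Then u(x)^2 = 4*x**8 - 8*x**7 + 16*x**6 - 8*x**5 + 13*x**4 - 2*x**3 + 13*x**2 + 4*x + 4 and u'(x)^2 = 64*x**6 - 96*x**5 + 132*x**4 - 56*x**3 + 24*x**2 + 12*x + 1.
Integrate each monomial from 0 to 1 using ∫_0^1 c·x^n dx = c·1^(n+1)/(n+1):
  ∫_0^1 u(x)^2 dx = ∫_0^1 (4*x^8 - 8*x^7 + 16*x^6 - 8*x^5 + 13*x^4 - 2*x^3 + 13*x^2 + 4*x + 4) dx. Term by term:
    ∫_0^1 4*x^8 dx = 4/9;  ∫_0^1 -8*x^7 dx = -1;  ∫_0^1 16*x^6 dx = 16/7;
    ∫_0^1 -8*x^5 dx = -4/3;  ∫_0^1 13*x^4 dx = 13/5;  ∫_0^1 -2*x^3 dx = -1/2;
    ∫_0^1 13*x^2 dx = 13/3;  ∫_0^1 4*x dx = 2;  ∫_0^1 4 dx = 4.
  Sum: 4/9 − 1 + 16/7 − 4/3 + 13/5 − 1/2 + 13/3 + 2 + 4 = 8083/630.
  ∫_0^1 u'(x)^2 dx = ∫_0^1 (64*x^6 - 96*x^5 + 132*x^4 - 56*x^3 + 24*x^2 + 12*x + 1) dx. Term by term:
    ∫_0^1 64*x^6 dx = 64/7;  ∫_0^1 -96*x^5 dx = -16;  ∫_0^1 132*x^4 dx = 132/5;
    ∫_0^1 -56*x^3 dx = -14;  ∫_0^1 24*x^2 dx = 8;  ∫_0^1 12*x dx = 6;
    ∫_0^1 1 dx = 1.
  Sum: 64/7 − 16 + 132/5 − 14 + 8 + 6 + 1 = 719/35.
Adding: ||u||_{H^1}^2 = 8083/630 + 719/35 = 4205/126.


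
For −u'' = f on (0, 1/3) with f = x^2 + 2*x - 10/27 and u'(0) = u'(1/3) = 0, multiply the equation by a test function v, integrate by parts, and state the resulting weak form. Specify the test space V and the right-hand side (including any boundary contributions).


V = H^1(0, 1/3) (no boundary constraint on v; u is determined up to an additive constant); weak form: ∫_0^1/3 u'v' dx = ∫_0^1/3 (x^2 + 2*x - 10/27) v dx for all v ∈ V.

Multiply both sides by a test function v and integrate from 0 to 1/3:
  ∫_0^1/3 −u''(x) v(x) dx = ∫_0^1/3 f(x) v(x) dx.
Integrate the LHS by parts once:
  ∫_0^1/3 −u'' v dx = −[u'(x) v(x)]_0^1/3 + ∫_0^1/3 u'(x) v'(x) dx.
Thus ∫_0^1/3 u'(x) v'(x) dx = ∫_0^1/3 f(x) v(x) dx + [u'(x) v(x)]_0^1/3.
Choose V so that boundary terms are either known or forced to vanish.
u has homogeneous Neumann: u'(0) = u'(1/3) = 0. So [u' v]_0^1/3 = 0·v(1/3) − 0·v(0) = 0 for any v; take V = H^1(0, 1/3).
Weak formulation: find u (satisfying any essential BC) such that ∫_0^1/3 u'(x) v'(x) dx = ∫_0^1/3 f v dx for all v ∈ V (homogeneous Neumann, so boundary terms vanish).
Substituting f(x) = x^2 + 2*x - 10/27, the right-hand side is ∫_0^1/3 (x^2 + 2*x - 10/27) v dx.
Compatibility check (pure Neumann): taking v ≡ 1 ∈ V gives 0 = ∫_0^1/3 f dx + (0) − (0), i.e. ∫_0^1/3 f dx must equal u'(0) − u'(1/3) = 0. Indeed ∫_0^1/3 (x^2 + 2*x - 10/27) dx = 0, so the data are compatible. The solution is then unique only up to an additive constant (fix it e.g. by requiring ∫_0^1/3 u dx = 0).


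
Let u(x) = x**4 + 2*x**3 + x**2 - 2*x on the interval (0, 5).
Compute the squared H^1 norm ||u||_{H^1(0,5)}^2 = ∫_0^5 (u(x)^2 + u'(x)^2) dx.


||u||_{H^1}^2 = 102169045/126

The H^1 norm (squared) on an interval (0, L) is
  ||u||_{H^1}^2 = ∫_0^L u(x)^2 dx + ∫_0^L u'(x)^2 dx.
Compute u'(x) = 4*x**3 + 6*x**2 + 2*x - 2.
Then u(x)^2 = x**8 + 4*x**7 + 6*x**6 - 7*x**4 - 4*x**3 + 4*x**2 and u'(x)^2 = 16*x**6 + 48*x**5 + 52*x**4 + 8*x**3 - 20*x**2 - 8*x + 4.
Integrate each monomial from 0 to 5 using ∫_0^5 c·x^n dx = c·5^(n+1)/(n+1):
  ∫_0^5 u(x)^2 dx = ∫_0^5 (x^8 + 4*x^7 + 6*x^6 - 7*x^4 - 4*x^3 + 4*x^2) dx. Term by term:
    ∫_0^5 x^8 dx = 1953125/9;  ∫_0^5 4*x^7 dx = 390625/2;  ∫_0^5 6*x^6 dx = 468750/7;
    ∫_0^5 -7*x^4 dx = -4375;  ∫_0^5 -4*x^3 dx = -625;  ∫_0^5 4*x^2 dx = 500/3.
  Sum: 1953125/9 + 390625/2 + 468750/7 − 4375 − 625 + 500/3 = 59781625/126.
  ∫_0^5 u'(x)^2 dx = ∫_0^5 (16*x^6 + 48*x^5 + 52*x^4 + 8*x^3 - 20*x^2 - 8*x + 4) dx. Term by term:
    ∫_0^5 16*x^6 dx = 1250000/7;  ∫_0^5 48*x^5 dx = 125000;  ∫_0^5 52*x^4 dx = 32500;
    ∫_0^5 8*x^3 dx = 1250;  ∫_0^5 -20*x^2 dx = -2500/3;  ∫_0^5 -8*x dx = -100;
    ∫_0^5 4 dx = 20.
  Sum: 1250000/7 + 125000 + 32500 + 1250 − 2500/3 − 100 + 20 = 7064570/21.
Adding: ||u||_{H^1}^2 = 59781625/126 + 7064570/21 = 102169045/126.


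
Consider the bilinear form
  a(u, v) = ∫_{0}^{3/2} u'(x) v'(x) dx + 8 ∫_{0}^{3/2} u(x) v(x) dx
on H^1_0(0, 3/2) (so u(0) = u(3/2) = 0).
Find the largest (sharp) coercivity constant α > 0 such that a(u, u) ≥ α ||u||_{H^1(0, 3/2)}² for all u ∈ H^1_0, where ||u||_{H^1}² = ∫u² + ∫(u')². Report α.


α = 1

Coercivity of a(·,·) on H^1_0(0, 3/2) means a(u, u) ≥ α ||u||_{H^1}² for every u ∈ H^1_0.
The interval has length L = 3/2, and Poincaré/coercivity depend only on L. Here a(u, u) = ∫(u')² + (8)·∫u².
Here c = 8 ≥ 1, so a(u,u) = ∫(u')² + c∫u² ≥ ∫(u')² + ∫u² = ||u||_{H^1}², i.e. α = 1 works. No larger α is possible: a(u,u) ≥ α||u||_{H^1}² means (1−α)∫(u')² ≥ (α−c)∫u², and for the modes u_n = sin(nπ(x−x₀)/L) (x₀ the left endpoint) one has ∫u_n²/∫(u_n')² = (L/(nπ))² → 0, so a(u_n,u_n)/||u_n||_{H^1}² → 1. Hence the optimal constant is α = 1.
Therefore α = 1.


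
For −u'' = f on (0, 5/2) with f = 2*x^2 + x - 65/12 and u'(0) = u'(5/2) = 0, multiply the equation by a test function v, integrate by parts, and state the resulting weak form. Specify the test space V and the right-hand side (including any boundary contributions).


V = H^1(0, 5/2) (no boundary constraint on v; u is determined up to an additive constant); weak form: ∫_0^5/2 u'v' dx = ∫_0^5/2 (2*x^2 + x - 65/12) v dx for all v ∈ V.

Multiply both sides by a test function v and integrate from 0 to 5/2:
  ∫_0^5/2 −u''(x) v(x) dx = ∫_0^5/2 f(x) v(x) dx.
Integrate the LHS by parts once:
  ∫_0^5/2 −u'' v dx = −[u'(x) v(x)]_0^5/2 + ∫_0^5/2 u'(x) v'(x) dx.
Thus ∫_0^5/2 u'(x) v'(x) dx = ∫_0^5/2 f(x) v(x) dx + [u'(x) v(x)]_0^5/2.
Choose V so that boundary terms are either known or forced to vanish.
u has homogeneous Neumann: u'(0) = u'(5/2) = 0. So [u' v]_0^5/2 = 0·v(5/2) − 0·v(0) = 0 for any v; take V = H^1(0, 5/2).
Weak formulation: find u (satisfying any essential BC) such that ∫_0^5/2 u'(x) v'(x) dx = ∫_0^5/2 f v dx for all v ∈ V (homogeneous Neumann, so boundary terms vanish).
Substituting f(x) = 2*x^2 + x - 65/12, the right-hand side is ∫_0^5/2 (2*x^2 + x - 65/12) v dx.
Compatibility check (pure Neumann): taking v ≡ 1 ∈ V gives 0 = ∫_0^5/2 f dx + (0) − (0), i.e. ∫_0^5/2 f dx must equal u'(0) − u'(5/2) = 0. Indeed ∫_0^5/2 (2*x^2 + x - 65/12) dx = 0, so the data are compatible. The solution is then unique only up to an additive constant (fix it e.g. by requiring ∫_0^5/2 u dx = 0).


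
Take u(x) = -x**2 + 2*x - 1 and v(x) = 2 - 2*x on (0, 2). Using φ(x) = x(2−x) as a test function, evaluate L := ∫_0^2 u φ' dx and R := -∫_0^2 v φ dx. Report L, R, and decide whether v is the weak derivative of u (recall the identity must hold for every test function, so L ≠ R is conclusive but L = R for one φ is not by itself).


LHS = 0, RHS = 0. Yes, v = u' weakly.

u(x) = -x**2 + 2*x - 1, classical derivative u'(x) = 2 - 2*x.
φ(x) = x(2−x), so φ'(x) = 2 - 2*x.
Note φ(0) = φ(2) = 0, so the boundary term u·φ vanishes.
LHS = ∫_0^2 u(x) φ'(x) dx = ∫_0^2 (2*x^3 - 6*x^2 + 6*x - 2) dx. Term by term:
  ∫_0^2 2*x^3 dx = 8;  ∫_0^2 -6*x^2 dx = -16;  ∫_0^2 6*x dx = 12;
  ∫_0^2 -2 dx = -4.
Sum: 8 − 16 + 12 − 4 = 0.
So LHS = 0.
∫_0^2 v(x) φ(x) dx = ∫_0^2 (2*x^3 - 6*x^2 + 4*x) dx. Term by term:
  ∫_0^2 2*x^3 dx = 8;  ∫_0^2 -6*x^2 dx = -16;  ∫_0^2 4*x dx = 8.
Sum: 8 − 16 + 8 = 0.
So RHS = -∫_0^2 v(x) φ(x) dx = 0.
LHS = RHS, so the identity holds for this test φ.
Moreover u is smooth here and v(x) = u'(x) = 2 - 2*x pointwise, so the identity holds for every test function. Hence v is the weak derivative of u.


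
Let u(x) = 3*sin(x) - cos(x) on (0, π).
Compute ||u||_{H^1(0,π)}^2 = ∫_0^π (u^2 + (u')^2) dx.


||u||_{H^1(0,π)}^2 = 10*π

u'(x) = sin(x) + 3*cos(x).
Expand u² and (u')² and integrate term by term on (0, π), using: for integers n ≥ 1, ∫_0^π sin²(nx) dx = ∫_0^π cos²(nx) dx = π/2; for n ≠ n', ∫_0^π sin(nx)sin(n'x) dx = ∫_0^π cos(nx)cos(n'x) dx = 0; and by product-to-sum, ∫_0^π sin(nx)cos(n'x) dx = ½∫_0^π [sin((n+n')x) + sin((n−n')x)] dx, which is 0 when n+n' is even and 2n/(n²−n'²) when n+n' is odd (it need not vanish on (0, π)).
  u² squared terms: (-1)²·∫cos(x)² dx = 1·π/2 = π/2;  (3)²·∫sin(x)² dx = 9·π/2 = 9*π/2.
  u² cross terms: 2·(-1)·(3)·∫cos(x)·sin(x) dx = -6·(0) = 0.
  So ∫_0^π u² dx = π/2 + 9*π/2 + 0 = 5*π.
  (u')² squared terms: (3)²·∫cos(x)² dx = 9·π/2 = 9*π/2;  (1)²·∫sin(x)² dx = 1·π/2 = π/2.
  (u')² cross terms: 2·(3)·(1)·∫cos(x)·sin(x) dx = 6·(0) = 0.
  So ∫_0^π (u')² dx = 9*π/2 + π/2 + 0 = 5*π.
||u||_{H^1}^2 = (5*π) + (5*π) = 10*π.


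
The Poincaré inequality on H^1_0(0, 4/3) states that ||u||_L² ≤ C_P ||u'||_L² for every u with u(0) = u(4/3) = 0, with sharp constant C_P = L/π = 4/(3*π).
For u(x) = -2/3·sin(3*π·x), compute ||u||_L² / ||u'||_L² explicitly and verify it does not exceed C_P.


||u||_L² / ||u'||_L² = 1/(3*π) < C_P = 4/(3*π).

u(x) = -2/3·sin(3*π·x), so u'(x) = -2*π*cos(3*π*x).
Writing u(x) = A·sin(kπx/L) with A = -2/3 and k = 4, use ∫_0^L sin²(kπx/L) dx = L/2 and ∫_0^L cos²(kπx/L) dx = L/2.
u² = 4/9·sin²(3*π·x) and (u')² = 4*π^2·cos²(3*π·x), and each of sin², cos² integrates to L/2 = 2/3 over (0, 4/3).
∫_0^4/3 u² dx = 8/27, so ||u||_L² = 2*sqrt(6)/9.
∫_0^4/3 (u')² dx = 8*π^2/3, so ||u'||_L² = 2*sqrt(6)*π/3.
Ratio ||u||_L² / ||u'||_L² = 1/(3*π).
Sharp Poincaré constant on H^1_0(0, 4/3) is C_P = L/π = 4/(3*π), achieved by sin(3*π/4·x).
This is the k = 4 harmonic; the ratio L/(kπ) is strictly less than C_P = L/π, consistent with the sharp inequality ||u||_L² ≤ C_P ||u'||_L².


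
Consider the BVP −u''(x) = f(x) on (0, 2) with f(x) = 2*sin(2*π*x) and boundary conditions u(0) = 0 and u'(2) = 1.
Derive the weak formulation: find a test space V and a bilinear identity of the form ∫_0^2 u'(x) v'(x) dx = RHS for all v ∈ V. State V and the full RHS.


V = {v ∈ H^1(0, 2) : v(0) = 0} (test functions vanish at x = 0 where u is specified); weak form: ∫_0^2 u'v' dx = ∫_0^2 (2*sin(2*π*x)) v dx + v(2) for all v ∈ V.

Multiply both sides by a test function v and integrate from 0 to 2:
  ∫_0^2 −u''(x) v(x) dx = ∫_0^2 f(x) v(x) dx.
Integrate the LHS by parts once:
  ∫_0^2 −u'' v dx = −[u'(x) v(x)]_0^2 + ∫_0^2 u'(x) v'(x) dx.
Thus ∫_0^2 u'(x) v'(x) dx = ∫_0^2 f(x) v(x) dx + [u'(x) v(x)]_0^2.
Choose V so that boundary terms are either known or forced to vanish.
Mixed BC: u(0) = 0 (Dirichlet) and u'(2) = 1 (Neumann). Define V = {v ∈ H^1(0, 2) : v(0) = 0}. Then [u' v]_0^2 = u'(2)·v(2) − u'(0)·0 = v(2).
Weak formulation: find u (satisfying any essential BC) such that ∫_0^2 u'(x) v'(x) dx = ∫_0^2 f v dx + v(2) for all v ∈ V (Dirichlet at 0 absorbed into V; Neumann datum at x = 2 contributes the boundary term).
Substituting f(x) = 2*sin(2*π*x), the right-hand side is ∫_0^2 (2*sin(2*π*x)) v dx + v(2).


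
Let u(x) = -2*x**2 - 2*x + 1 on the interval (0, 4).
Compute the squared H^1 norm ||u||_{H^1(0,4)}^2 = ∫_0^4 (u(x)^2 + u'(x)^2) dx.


||u||_{H^1}^2 = 26828/15

The H^1 norm (squared) on an interval (0, L) is
  ||u||_{H^1}^2 = ∫_0^L u(x)^2 dx + ∫_0^L u'(x)^2 dx.
Compute u'(x) = -4*x - 2.
Then u(x)^2 = 4*x**4 + 8*x**3 - 4*x + 1 and u'(x)^2 = 16*x**2 + 16*x + 4.
Integrate each monomial from 0 to 4 using ∫_0^4 c·x^n dx = c·4^(n+1)/(n+1):
  ∫_0^4 u(x)^2 dx = ∫_0^4 (4*x^4 + 8*x^3 - 4*x + 1) dx. Term by term:
    ∫_0^4 4*x^4 dx = 4096/5;  ∫_0^4 8*x^3 dx = 512;  ∫_0^4 -4*x dx = -32;
    ∫_0^4 1 dx = 4.
  Sum: 4096/5 + 512 − 32 + 4 = 6516/5.
  ∫_0^4 u'(x)^2 dx = ∫_0^4 (16*x^2 + 16*x + 4) dx. Term by term:
    ∫_0^4 16*x^2 dx = 1024/3;  ∫_0^4 16*x dx = 128;  ∫_0^4 4 dx = 16.
  Sum: 1024/3 + 128 + 16 = 1456/3.
Adding: ||u||_{H^1}^2 = 6516/5 + 1456/3 = 26828/15.


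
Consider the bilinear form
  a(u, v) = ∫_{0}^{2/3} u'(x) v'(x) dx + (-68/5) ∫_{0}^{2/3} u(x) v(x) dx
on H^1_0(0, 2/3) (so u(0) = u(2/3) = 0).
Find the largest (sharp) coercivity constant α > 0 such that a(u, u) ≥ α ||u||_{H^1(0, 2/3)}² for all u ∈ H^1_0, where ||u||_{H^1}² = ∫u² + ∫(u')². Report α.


α = (-272 + 45*π^2)/(5*(4 + 9*π^2))

Coercivity of a(·,·) on H^1_0(0, 2/3) means a(u, u) ≥ α ||u||_{H^1}² for every u ∈ H^1_0.
The interval has length L = 2/3, and Poincaré/coercivity depend only on L. Here a(u, u) = ∫(u')² + (-68/5)·∫u².
Here c = -68/5 < 0 with |c| < (π/L)² = 9*π^2/4, so coercivity still holds. The condition a(u,u) ≥ α||u||_{H^1}² reads (1−α)∫(u')² ≥ (α−c)∫u². Any admissible α is ≤ 1 (rapidly oscillating u have ∫u²/∫(u')² → 0), and α = 1 would force 0 ≥ (1−c)∫u², impossible since c < 1; so 1−α > 0. By the sharp Poincaré inequality on H^1_0 of an interval of length L, ∫(u')² ≥ (π/L)²∫u² with equality for the first sine mode sin(π(x−x₀)/L) (x₀ the left endpoint), so the inequality holds for all u iff (1−α)(π/L)² ≥ α − c, i.e. α ≤ ((π/L)² + c)/((π/L)² + 1) = (1 + c(L/π)²)/(1 + (L/π)²). (Direct route, valid since c ≤ 0: Poincaré gives c∫u² ≥ c(L/π)²∫(u')², so a(u,u) ≥ (1 + c(L/π)²)∫(u')², while ||u||_{H^1}² ≤ (1 + (L/π)²)∫(u')²; dividing yields the same α.) With (π/L)² = 9*π^2/4 and c = -68/5, the largest admissible constant is α = ((π/L)² + c)/((π/L)² + 1).
Simplifying, α = (-272 + 45*π^2)/(5*(4 + 9*π^2)).


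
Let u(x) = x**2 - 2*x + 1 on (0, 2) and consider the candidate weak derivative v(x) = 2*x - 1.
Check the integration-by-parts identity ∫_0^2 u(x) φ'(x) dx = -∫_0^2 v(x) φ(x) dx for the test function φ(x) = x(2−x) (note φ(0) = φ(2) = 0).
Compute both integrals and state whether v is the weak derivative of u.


LHS = 0, RHS = -4/3. No, v is not the weak derivative of u.

u(x) = x**2 - 2*x + 1, classical derivative u'(x) = 2*x - 2.
φ(x) = x(2−x), so φ'(x) = 2 - 2*x.
Note φ(0) = φ(2) = 0, so the boundary term u·φ vanishes.
LHS = ∫_0^2 u(x) φ'(x) dx = ∫_0^2 (-2*x^3 + 6*x^2 - 6*x + 2) dx. Term by term:
  ∫_0^2 -2*x^3 dx = -8;  ∫_0^2 6*x^2 dx = 16;  ∫_0^2 -6*x dx = -12;
  ∫_0^2 2 dx = 4.
Sum: -8 + 16 − 12 + 4 = 0.
So LHS = 0.
∫_0^2 v(x) φ(x) dx = ∫_0^2 (-2*x^3 + 5*x^2 - 2*x) dx. Term by term:
  ∫_0^2 -2*x^3 dx = -8;  ∫_0^2 5*x^2 dx = 40/3;  ∫_0^2 -2*x dx = -4.
Sum: -8 + 40/3 − 4 = 4/3.
So RHS = -∫_0^2 v(x) φ(x) dx = -4/3.
LHS − RHS = 4/3 ≠ 0, so the identity fails.
(For a valid weak derivative the identity must hold for EVERY test function, in particular this one. The failure shows v is NOT the weak derivative of u.)
Correct weak derivative would be u'(x) = 2*x - 2.


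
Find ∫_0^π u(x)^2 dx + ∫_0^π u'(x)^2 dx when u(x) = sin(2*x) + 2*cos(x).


||u||_{H^1(0,π)}^2 = 32/3 + 13*π/2

u'(x) = -2*sin(x) + 2*cos(2*x).
Expand u² and (u')² and integrate term by term on (0, π), using: for integers n ≥ 1, ∫_0^π sin²(nx) dx = ∫_0^π cos²(nx) dx = π/2; for n ≠ n', ∫_0^π sin(nx)sin(n'x) dx = ∫_0^π cos(nx)cos(n'x) dx = 0; and by product-to-sum, ∫_0^π sin(nx)cos(n'x) dx = ½∫_0^π [sin((n+n')x) + sin((n−n')x)] dx, which is 0 when n+n' is even and 2n/(n²−n'²) when n+n' is odd (it need not vanish on (0, π)).
  u² squared terms: (2)²·∫cos(x)² dx = 4·π/2 = 2*π;  (1)²·∫sin(2x)² dx = 1·π/2 = π/2.
  u² cross terms: 2·(2)·(1)·∫cos(x)·sin(2x) dx = 4·(4/3) = 16/3.
  So ∫_0^π u² dx = 2*π + π/2 + 16/3 = 16/3 + 5*π/2.
  (u')² squared terms: (-2)²·∫sin(x)² dx = 4·π/2 = 2*π;  (2)²·∫cos(2x)² dx = 4·π/2 = 2*π.
  (u')² cross terms: 2·(-2)·(2)·∫sin(x)·cos(2x) dx = -8·(-2/3) = 16/3.
  So ∫_0^π (u')² dx = 2*π + 2*π + 16/3 = 16/3 + 4*π.
||u||_{H^1}^2 = (16/3 + 5*π/2) + (16/3 + 4*π) = 32/3 + 13*π/2.


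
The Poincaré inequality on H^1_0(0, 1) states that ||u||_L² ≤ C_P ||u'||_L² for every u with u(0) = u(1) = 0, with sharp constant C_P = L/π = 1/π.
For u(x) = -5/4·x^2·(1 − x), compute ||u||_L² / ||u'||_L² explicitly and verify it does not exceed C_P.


||u||_L² / ||u'||_L² = sqrt(14)/14 < C_P = 1/π.

u(x) = -5/4·x^2·(1 − x), so u'(x) = 5*x*(3*x - 2)/4.
u(x) = -5/4·x^2·(1 − x) vanishes at x = 0 and x = 1, so u ∈ H^1_0(0, 1). Differentiate via the product rule and integrate the resulting polynomials term by term.
  ∫_0^1 u² dx = ∫_0^1 (25*x^6/16 - 25*x^5/8 + 25*x^4/16) dx. Term by term:
    ∫_0^1 25*x^6/16 dx = 25/112;  ∫_0^1 -25*x^5/8 dx = -25/48;  ∫_0^1 25*x^4/16 dx = 5/16.
  Sum: 25/112 − 25/48 + 5/16 = 5/336.
  ∫_0^1 (u')² dx = ∫_0^1 (225*x^4/16 - 75*x^3/4 + 25*x^2/4) dx. Term by term:
    ∫_0^1 225*x^4/16 dx = 45/16;  ∫_0^1 -75*x^3/4 dx = -75/16;  ∫_0^1 25*x^2/4 dx = 25/12.
  Sum: 45/16 − 75/16 + 25/12 = 5/24.
∫_0^1 u² dx = 5/336, so ||u||_L² = sqrt(105)/84.
∫_0^1 (u')² dx = 5/24, so ||u'||_L² = sqrt(30)/12.
Ratio ||u||_L² / ||u'||_L² = sqrt(14)/14.
Sharp Poincaré constant on H^1_0(0, 1) is C_P = L/π = 1/π, achieved by sin(π·x).
A polynomial bump cannot attain the sharp Poincaré constant (only the first sine eigenfunction does), so the ratio is strictly less than C_P, consistent with ||u||_L² ≤ C_P ||u'||_L².


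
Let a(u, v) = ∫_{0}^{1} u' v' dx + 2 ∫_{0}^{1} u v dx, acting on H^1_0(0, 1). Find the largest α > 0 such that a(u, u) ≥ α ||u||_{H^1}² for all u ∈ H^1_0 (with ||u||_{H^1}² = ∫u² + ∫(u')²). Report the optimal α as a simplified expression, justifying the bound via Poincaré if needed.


α = 1

Coercivity of a(·,·) on H^1_0(0, 1) means a(u, u) ≥ α ||u||_{H^1}² for every u ∈ H^1_0.
The interval has length L = 1, and Poincaré/coercivity depend only on L. Here a(u, u) = ∫(u')² + (2)·∫u².
Here c = 2 ≥ 1, so a(u,u) = ∫(u')² + c∫u² ≥ ∫(u')² + ∫u² = ||u||_{H^1}², i.e. α = 1 works. No larger α is possible: a(u,u) ≥ α||u||_{H^1}² means (1−α)∫(u')² ≥ (α−c)∫u², and for the modes u_n = sin(nπ(x−x₀)/L) (x₀ the left endpoint) one has ∫u_n²/∫(u_n')² = (L/(nπ))² → 0, so a(u_n,u_n)/||u_n||_{H^1}² → 1. Hence the optimal constant is α = 1.
Therefore α = 1.


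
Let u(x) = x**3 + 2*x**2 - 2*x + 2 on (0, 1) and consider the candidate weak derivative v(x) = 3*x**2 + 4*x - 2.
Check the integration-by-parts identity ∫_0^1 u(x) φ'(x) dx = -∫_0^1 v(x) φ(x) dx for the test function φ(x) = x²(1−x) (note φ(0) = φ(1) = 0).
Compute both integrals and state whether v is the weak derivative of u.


LHS = -2/15, RHS = -2/15. Yes, v = u' weakly.

u(x) = x**3 + 2*x**2 - 2*x + 2, classical derivative u'(x) = 3*x**2 + 4*x - 2.
φ(x) = x²(1−x), so φ'(x) = x*(2 - 3*x).
Note φ(0) = φ(1) = 0, so the boundary term u·φ vanishes.
LHS = ∫_0^1 u(x) φ'(x) dx = ∫_0^1 (-3*x^5 - 4*x^4 + 10*x^3 - 10*x^2 + 4*x) dx. Term by term:
  ∫_0^1 -3*x^5 dx = -1/2;  ∫_0^1 -4*x^4 dx = -4/5;  ∫_0^1 10*x^3 dx = 5/2;
  ∫_0^1 -10*x^2 dx = -10/3;  ∫_0^1 4*x dx = 2.
Sum: -1/2 − 4/5 + 5/2 − 10/3 + 2 = -2/15.
So LHS = -2/15.
∫_0^1 v(x) φ(x) dx = ∫_0^1 (-3*x^5 - x^4 + 6*x^3 - 2*x^2) dx. Term by term:
  ∫_0^1 -3*x^5 dx = -1/2;  ∫_0^1 -x^4 dx = -1/5;  ∫_0^1 6*x^3 dx = 3/2;
  ∫_0^1 -2*x^2 dx = -2/3.
Sum: -1/2 − 1/5 + 3/2 − 2/3 = 2/15.
So RHS = -∫_0^1 v(x) φ(x) dx = -2/15.
LHS = RHS, so the identity holds for this test φ.
Moreover u is smooth here and v(x) = u'(x) = 3*x**2 + 4*x - 2 pointwise, so the identity holds for every test function. Hence v is the weak derivative of u.


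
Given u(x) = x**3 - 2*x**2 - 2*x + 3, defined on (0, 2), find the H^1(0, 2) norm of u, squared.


||u||_{H^1}^2 = 1738/105

The H^1 norm (squared) on an interval (0, L) is
  ||u||_{H^1}^2 = ∫_0^L u(x)^2 dx + ∫_0^L u'(x)^2 dx.
Compute u'(x) = 3*x**2 - 4*x - 2.
Then u(x)^2 = x**6 - 4*x**5 + 14*x**3 - 8*x**2 - 12*x + 9 and u'(x)^2 = 9*x**4 - 24*x**3 + 4*x**2 + 16*x + 4.
Integrate each monomial from 0 to 2 using ∫_0^2 c·x^n dx = c·2^(n+1)/(n+1):
  ∫_0^2 u(x)^2 dx = ∫_0^2 (x^6 - 4*x^5 + 14*x^3 - 8*x^2 - 12*x + 9) dx. Term by term:
    ∫_0^2 x^6 dx = 128/7;  ∫_0^2 -4*x^5 dx = -128/3;  ∫_0^2 14*x^3 dx = 56;
    ∫_0^2 -8*x^2 dx = -64/3;  ∫_0^2 -12*x dx = -24;  ∫_0^2 9 dx = 18.
  Sum: 128/7 − 128/3 + 56 − 64/3 − 24 + 18 = 30/7.
  ∫_0^2 u'(x)^2 dx = ∫_0^2 (9*x^4 - 24*x^3 + 4*x^2 + 16*x + 4) dx. Term by term:
    ∫_0^2 9*x^4 dx = 288/5;  ∫_0^2 -24*x^3 dx = -96;  ∫_0^2 4*x^2 dx = 32/3;
    ∫_0^2 16*x dx = 32;  ∫_0^2 4 dx = 8.
  Sum: 288/5 − 96 + 32/3 + 32 + 8 = 184/15.
Adding: ||u||_{H^1}^2 = 30/7 + 184/15 = 1738/105.


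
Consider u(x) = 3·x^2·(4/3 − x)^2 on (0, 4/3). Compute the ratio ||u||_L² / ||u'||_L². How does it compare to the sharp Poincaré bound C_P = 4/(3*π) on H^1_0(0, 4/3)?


||u||_L² / ||u'||_L² = 2*sqrt(3)/9 < C_P = 4/(3*π).

u(x) = 3·x^2·(4/3 − x)^2, so u'(x) = 4*x*(3*x - 4)*(3*x - 2)/3.
u(x) = 3·x^2·(4/3 − x)^2 vanishes at x = 0 and x = 4/3, so u ∈ H^1_0(0, 4/3). Differentiate via the product rule and integrate the resulting polynomials term by term.
  ∫_0^4/3 u² dx = ∫_0^4/3 (9*x^8 - 48*x^7 + 96*x^6 - 256*x^5/3 + 256*x^4/9) dx. Term by term:
    ∫_0^4/3 9*x^8 dx = 262144/19683;  ∫_0^4/3 -48*x^7 dx = -131072/2187;  ∫_0^4/3 96*x^6 dx = 524288/5103;
    ∫_0^4/3 -256*x^5/3 dx = -524288/6561;  ∫_0^4/3 256*x^4/9 dx = 262144/10935.
  Sum: 262144/19683 − 131072/2187 + 524288/5103 − 524288/6561 + 262144/10935 = 131072/688905.
  ∫_0^4/3 (u')² dx = ∫_0^4/3 (144*x^6 - 576*x^5 + 832*x^4 - 512*x^3 + 1024*x^2/9) dx. Term by term:
    ∫_0^4/3 144*x^6 dx = 262144/1701;  ∫_0^4/3 -576*x^5 dx = -131072/243;  ∫_0^4/3 832*x^4 dx = 851968/1215;
    ∫_0^4/3 -512*x^3 dx = -32768/81;  ∫_0^4/3 1024*x^2/9 dx = 65536/729.
  Sum: 262144/1701 − 131072/243 + 851968/1215 − 32768/81 + 65536/729 = 32768/25515.
∫_0^4/3 u² dx = 131072/688905, so ||u||_L² = 256*sqrt(210)/8505.
∫_0^4/3 (u')² dx = 32768/25515, so ||u'||_L² = 128*sqrt(70)/945.
Ratio ||u||_L² / ||u'||_L² = 2*sqrt(3)/9.
Sharp Poincaré constant on H^1_0(0, 4/3) is C_P = L/π = 4/(3*π), achieved by sin(3*π/4·x).
A polynomial bump cannot attain the sharp Poincaré constant (only the first sine eigenfunction does), so the ratio is strictly less than C_P, consistent with ||u||_L² ≤ C_P ||u'||_L².


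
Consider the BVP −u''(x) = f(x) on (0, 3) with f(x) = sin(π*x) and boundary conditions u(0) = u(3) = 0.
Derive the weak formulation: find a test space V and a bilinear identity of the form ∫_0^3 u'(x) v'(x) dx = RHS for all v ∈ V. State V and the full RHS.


V = H^1_0(0, 3) (so v(0) = v(3) = 0); weak form: ∫_0^3 u'v' dx = ∫_0^3 (sin(π*x)) v dx for all v ∈ V.

Multiply both sides by a test function v and integrate from 0 to 3:
  ∫_0^3 −u''(x) v(x) dx = ∫_0^3 f(x) v(x) dx.
Integrate the LHS by parts once:
  ∫_0^3 −u'' v dx = −[u'(x) v(x)]_0^3 + ∫_0^3 u'(x) v'(x) dx.
Thus ∫_0^3 u'(x) v'(x) dx = ∫_0^3 f(x) v(x) dx + [u'(x) v(x)]_0^3.
Choose V so that boundary terms are either known or forced to vanish.
u is Dirichlet: u(0) = u(3) = 0. Let V = H^1_0(0, 3); then v(0) = v(3) = 0, and [u' v]_0^3 = 0.
Weak formulation: find u (satisfying any essential BC) such that ∫_0^3 u'(x) v'(x) dx = ∫_0^3 f v dx for all v ∈ V.
Substituting f(x) = sin(π*x), the right-hand side is ∫_0^3 (sin(π*x)) v dx.


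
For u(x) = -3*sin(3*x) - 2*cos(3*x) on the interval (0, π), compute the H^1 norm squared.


||u||_{H^1(0,π)}^2 = 65*π

u'(x) = 6*sin(3*x) - 9*cos(3*x).
Expand u² and (u')² and integrate term by term on (0, π), using: for integers n ≥ 1, ∫_0^π sin²(nx) dx = ∫_0^π cos²(nx) dx = π/2; for n ≠ n', ∫_0^π sin(nx)sin(n'x) dx = ∫_0^π cos(nx)cos(n'x) dx = 0; and by product-to-sum, ∫_0^π sin(nx)cos(n'x) dx = ½∫_0^π [sin((n+n')x) + sin((n−n')x)] dx, which is 0 when n+n' is even and 2n/(n²−n'²) when n+n' is odd (it need not vanish on (0, π)).
  u² squared terms: (-3)²·∫sin(3x)² dx = 9·π/2 = 9*π/2;  (-2)²·∫cos(3x)² dx = 4·π/2 = 2*π.
  u² cross terms: 2·(-3)·(-2)·∫sin(3x)·cos(3x) dx = 12·(0) = 0.
  So ∫_0^π u² dx = 9*π/2 + 2*π + 0 = 13*π/2.
  (u')² squared terms: (-9)²·∫cos(3x)² dx = 81·π/2 = 81*π/2;  (6)²·∫sin(3x)² dx = 36·π/2 = 18*π.
  (u')² cross terms: 2·(-9)·(6)·∫cos(3x)·sin(3x) dx = -108·(0) = 0.
  So ∫_0^π (u')² dx = 81*π/2 + 18*π + 0 = 117*π/2.
||u||_{H^1}^2 = (13*π/2) + (117*π/2) = 65*π.


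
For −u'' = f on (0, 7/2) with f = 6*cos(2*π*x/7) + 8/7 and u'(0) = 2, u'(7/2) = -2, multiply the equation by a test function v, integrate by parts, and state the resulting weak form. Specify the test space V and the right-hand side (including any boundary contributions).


V = H^1(0, 7/2) (v unrestricted at boundary; u is determined up to an additive constant); weak form: ∫_0^7/2 u'v' dx = ∫_0^7/2 (6*cos(2*π*x/7) + 8/7) v dx − 2·v(7/2) − 2·v(0) for all v ∈ V.

Multiply both sides by a test function v and integrate from 0 to 7/2:
  ∫_0^7/2 −u''(x) v(x) dx = ∫_0^7/2 f(x) v(x) dx.
Integrate the LHS by parts once:
  ∫_0^7/2 −u'' v dx = −[u'(x) v(x)]_0^7/2 + ∫_0^7/2 u'(x) v'(x) dx.
Thus ∫_0^7/2 u'(x) v'(x) dx = ∫_0^7/2 f(x) v(x) dx + [u'(x) v(x)]_0^7/2.
Choose V so that boundary terms are either known or forced to vanish.
u has inhomogeneous Neumann u'(0) = 2, u'(7/2) = -2. [u' v]_0^7/2 = (-2)·v(7/2) − (2)·v(0) = − 2·v(7/2) − 2·v(0). Take V = H^1(0, 7/2); boundary term becomes part of RHS.
Weak formulation: find u (satisfying any essential BC) such that ∫_0^7/2 u'(x) v'(x) dx = ∫_0^7/2 f v dx − 2·v(7/2) − 2·v(0) for all v ∈ V (Neumann data are natural BCs: they enter the RHS as boundary terms).
Substituting f(x) = 6*cos(2*π*x/7) + 8/7, the right-hand side is ∫_0^7/2 (6*cos(2*π*x/7) + 8/7) v dx − 2·v(7/2) − 2·v(0).
Compatibility check (pure Neumann): taking v ≡ 1 ∈ V gives 0 = ∫_0^7/2 f dx + (-2) − (2), i.e. ∫_0^7/2 f dx must equal u'(0) − u'(7/2) = 4. Indeed ∫_0^7/2 (6*cos(2*π*x/7) + 8/7) dx = 4, so the data are compatible. The solution is then unique only up to an additive constant (fix it e.g. by requiring ∫_0^7/2 u dx = 0).


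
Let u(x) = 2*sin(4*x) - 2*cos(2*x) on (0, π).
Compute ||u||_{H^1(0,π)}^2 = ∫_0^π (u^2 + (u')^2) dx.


||u||_{H^1(0,π)}^2 = 44*π

u'(x) = 4*sin(2*x) + 8*cos(4*x).
Expand u² and (u')² and integrate term by term on (0, π), using: for integers n ≥ 1, ∫_0^π sin²(nx) dx = ∫_0^π cos²(nx) dx = π/2; for n ≠ n', ∫_0^π sin(nx)sin(n'x) dx = ∫_0^π cos(nx)cos(n'x) dx = 0; and by product-to-sum, ∫_0^π sin(nx)cos(n'x) dx = ½∫_0^π [sin((n+n')x) + sin((n−n')x)] dx, which is 0 when n+n' is even and 2n/(n²−n'²) when n+n' is odd (it need not vanish on (0, π)).
  u² squared terms: (-2)²·∫cos(2x)² dx = 4·π/2 = 2*π;  (2)²·∫sin(4x)² dx = 4·π/2 = 2*π.
  u² cross terms: 2·(-2)·(2)·∫cos(2x)·sin(4x) dx = -8·(0) = 0.
  So ∫_0^π u² dx = 2*π + 2*π + 0 = 4*π.
  (u')² squared terms: (4)²·∫sin(2x)² dx = 16·π/2 = 8*π;  (8)²·∫cos(4x)² dx = 64·π/2 = 32*π.
  (u')² cross terms: 2·(4)·(8)·∫sin(2x)·cos(4x) dx = 64·(0) = 0.
  So ∫_0^π (u')² dx = 8*π + 32*π + 0 = 40*π.
||u||_{H^1}^2 = (4*π) + (40*π) = 44*π.


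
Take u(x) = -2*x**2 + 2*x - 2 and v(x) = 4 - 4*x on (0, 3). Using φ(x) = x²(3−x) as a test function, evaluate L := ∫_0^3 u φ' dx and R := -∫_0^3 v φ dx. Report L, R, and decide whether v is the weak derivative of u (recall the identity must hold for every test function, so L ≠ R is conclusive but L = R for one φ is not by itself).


LHS = 351/10, RHS = 108/5. No, v is not the weak derivative of u.

u(x) = -2*x**2 + 2*x - 2, classical derivative u'(x) = 2 - 4*x.
φ(x) = x²(3−x), so φ'(x) = 3*x*(2 - x).
Note φ(0) = φ(3) = 0, so the boundary term u·φ vanishes.
LHS = ∫_0^3 u(x) φ'(x) dx = ∫_0^3 (6*x^4 - 18*x^3 + 18*x^2 - 12*x) dx. Term by term:
  ∫_0^3 6*x^4 dx = 1458/5;  ∫_0^3 -18*x^3 dx = -729/2;  ∫_0^3 18*x^2 dx = 162;
  ∫_0^3 -12*x dx = -54.
Sum: 1458/5 − 729/2 + 162 − 54 = 351/10.
So LHS = 351/10.
∫_0^3 v(x) φ(x) dx = ∫_0^3 (4*x^4 - 16*x^3 + 12*x^2) dx. Term by term:
  ∫_0^3 4*x^4 dx = 972/5;  ∫_0^3 -16*x^3 dx = -324;  ∫_0^3 12*x^2 dx = 108.
Sum: 972/5 − 324 + 108 = -108/5.
So RHS = -∫_0^3 v(x) φ(x) dx = 108/5.
LHS − RHS = 27/2 ≠ 0, so the identity fails.
(For a valid weak derivative the identity must hold for EVERY test function, in particular this one. The failure shows v is NOT the weak derivative of u.)
Correct weak derivative would be u'(x) = 2 - 4*x.


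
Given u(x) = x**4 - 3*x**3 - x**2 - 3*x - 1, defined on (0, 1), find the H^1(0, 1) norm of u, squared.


||u||_{H^1}^2 = 69359/1260

The H^1 norm (squared) on an interval (0, L) is
  ||u||_{H^1}^2 = ∫_0^L u(x)^2 dx + ∫_0^L u'(x)^2 dx.
Compute u'(x) = 4*x**3 - 9*x**2 - 2*x - 3.
Then u(x)^2 = x**8 - 6*x**7 + 7*x**6 + 17*x**4 + 12*x**3 + 11*x**2 + 6*x + 1 and u'(x)^2 = 16*x**6 - 72*x**5 + 65*x**4 + 12*x**3 + 58*x**2 + 12*x + 9.
Integrate each monomial from 0 to 1 using ∫_0^1 c·x^n dx = c·1^(n+1)/(n+1):
  ∫_0^1 u(x)^2 dx = ∫_0^1 (x^8 - 6*x^7 + 7*x^6 + 17*x^4 + 12*x^3 + 11*x^2 + 6*x + 1) dx. Term by term:
    ∫_0^1 x^8 dx = 1/9;  ∫_0^1 -6*x^7 dx = -3/4;  ∫_0^1 7*x^6 dx = 1;
    ∫_0^1 17*x^4 dx = 17/5;  ∫_0^1 12*x^3 dx = 3;  ∫_0^1 11*x^2 dx = 11/3;
    ∫_0^1 6*x dx = 3;  ∫_0^1 1 dx = 1.
  Sum: 1/9 − 3/4 + 1 + 17/5 + 3 + 11/3 + 3 + 1 = 2597/180.
  ∫_0^1 u'(x)^2 dx = ∫_0^1 (16*x^6 - 72*x^5 + 65*x^4 + 12*x^3 + 58*x^2 + 12*x + 9) dx. Term by term:
    ∫_0^1 16*x^6 dx = 16/7;  ∫_0^1 -72*x^5 dx = -12;  ∫_0^1 65*x^4 dx = 13;
    ∫_0^1 12*x^3 dx = 3;  ∫_0^1 58*x^2 dx = 58/3;  ∫_0^1 12*x dx = 6;
    ∫_0^1 9 dx = 9.
  Sum: 16/7 − 12 + 13 + 3 + 58/3 + 6 + 9 = 853/21.
Adding: ||u||_{H^1}^2 = 2597/180 + 853/21 = 69359/1260.


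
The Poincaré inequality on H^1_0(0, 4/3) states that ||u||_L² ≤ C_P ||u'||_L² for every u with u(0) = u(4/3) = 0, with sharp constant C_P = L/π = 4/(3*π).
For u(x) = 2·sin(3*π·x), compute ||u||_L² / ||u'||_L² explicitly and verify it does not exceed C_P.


||u||_L² / ||u'||_L² = 1/(3*π) < C_P = 4/(3*π).

u(x) = 2·sin(3*π·x), so u'(x) = 6*π*cos(3*π*x).
Writing u(x) = A·sin(kπx/L) with A = 2 and k = 4, use ∫_0^L sin²(kπx/L) dx = L/2 and ∫_0^L cos²(kπx/L) dx = L/2.
u² = 4·sin²(3*π·x) and (u')² = 36*π^2·cos²(3*π·x), and each of sin², cos² integrates to L/2 = 2/3 over (0, 4/3).
∫_0^4/3 u² dx = 8/3, so ||u||_L² = 2*sqrt(6)/3.
∫_0^4/3 (u')² dx = 24*π^2, so ||u'||_L² = 2*sqrt(6)*π.
Ratio ||u||_L² / ||u'||_L² = 1/(3*π).
Sharp Poincaré constant on H^1_0(0, 4/3) is C_P = L/π = 4/(3*π), achieved by sin(3*π/4·x).
This is the k = 4 harmonic; the ratio L/(kπ) is strictly less than C_P = L/π, consistent with the sharp inequality ||u||_L² ≤ C_P ||u'||_L².


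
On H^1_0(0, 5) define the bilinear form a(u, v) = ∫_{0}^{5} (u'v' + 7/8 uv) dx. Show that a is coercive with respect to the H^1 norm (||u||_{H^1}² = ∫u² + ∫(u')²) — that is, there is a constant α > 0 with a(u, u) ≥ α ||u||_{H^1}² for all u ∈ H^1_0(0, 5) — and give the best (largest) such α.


α = (π^2 + 175/8)/(π^2 + 25)

Coercivity of a(·,·) on H^1_0(0, 5) means a(u, u) ≥ α ||u||_{H^1}² for every u ∈ H^1_0.
The interval has length L = 5, and Poincaré/coercivity depend only on L. Here a(u, u) = ∫(u')² + (7/8)·∫u².
Here 0 < c = 7/8 < 1. The condition a(u,u) ≥ α||u||_{H^1}² reads (1−α)∫(u')² ≥ (α−c)∫u². Any admissible α is ≤ 1 (rapidly oscillating u have ∫u²/∫(u')² → 0), and α = 1 would force 0 ≥ (1−c)∫u², impossible since c < 1; so 1−α > 0. By the sharp Poincaré inequality on H^1_0 of an interval of length L, ∫(u')² ≥ (π/L)²∫u² with equality for the first sine mode sin(π(x−x₀)/L) (x₀ the left endpoint), so the inequality holds for all u iff (1−α)(π/L)² ≥ α − c, i.e. α ≤ ((π/L)² + c)/((π/L)² + 1) = (1 + c(L/π)²)/(1 + (L/π)²). With (π/L)² = π^2/25 and c = 7/8, the largest admissible constant is α = ((π/L)² + c)/((π/L)² + 1).
Simplifying, α = (π^2 + 175/8)/(π^2 + 25).


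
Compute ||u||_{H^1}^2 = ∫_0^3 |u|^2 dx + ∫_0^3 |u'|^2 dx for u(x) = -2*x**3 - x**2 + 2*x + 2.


||u||_{H^1}^2 = 113124/35

The H^1 norm (squared) on an interval (0, L) is
  ||u||_{H^1}^2 = ∫_0^L u(x)^2 dx + ∫_0^L u'(x)^2 dx.
Compute u'(x) = -6*x**2 - 2*x + 2.
Then u(x)^2 = 4*x**6 + 4*x**5 - 7*x**4 - 12*x**3 + 8*x + 4 and u'(x)^2 = 36*x**4 + 24*x**3 - 20*x**2 - 8*x + 4.
Integrate each monomial from 0 to 3 using ∫_0^3 c·x^n dx = c·3^(n+1)/(n+1):
  ∫_0^3 u(x)^2 dx = ∫_0^3 (4*x^6 + 4*x^5 - 7*x^4 - 12*x^3 + 8*x + 4) dx. Term by term:
    ∫_0^3 4*x^6 dx = 8748/7;  ∫_0^3 4*x^5 dx = 486;  ∫_0^3 -7*x^4 dx = -1701/5;
    ∫_0^3 -12*x^3 dx = -243;  ∫_0^3 8*x dx = 36;  ∫_0^3 4 dx = 12.
  Sum: 8748/7 + 486 − 1701/5 − 243 + 36 + 12 = 42018/35.
  ∫_0^3 u'(x)^2 dx = ∫_0^3 (36*x^4 + 24*x^3 - 20*x^2 - 8*x + 4) dx. Term by term:
    ∫_0^3 36*x^4 dx = 8748/5;  ∫_0^3 24*x^3 dx = 486;  ∫_0^3 -20*x^2 dx = -180;
    ∫_0^3 -8*x dx = -36;  ∫_0^3 4 dx = 12.
  Sum: 8748/5 + 486 − 180 − 36 + 12 = 10158/5.
Adding: ||u||_{H^1}^2 = 42018/35 + 10158/5 = 113124/35.


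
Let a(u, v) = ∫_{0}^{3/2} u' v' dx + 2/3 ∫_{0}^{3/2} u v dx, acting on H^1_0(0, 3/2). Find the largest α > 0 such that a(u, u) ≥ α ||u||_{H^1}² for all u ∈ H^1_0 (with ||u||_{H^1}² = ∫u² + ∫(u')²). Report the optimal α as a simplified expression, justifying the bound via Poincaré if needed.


α = 2*(3 + 2*π^2)/(9 + 4*π^2)

Coercivity of a(·,·) on H^1_0(0, 3/2) means a(u, u) ≥ α ||u||_{H^1}² for every u ∈ H^1_0.
The interval has length L = 3/2, and Poincaré/coercivity depend only on L. Here a(u, u) = ∫(u')² + (2/3)·∫u².
Here 0 < c = 2/3 < 1. The condition a(u,u) ≥ α||u||_{H^1}² reads (1−α)∫(u')² ≥ (α−c)∫u². Any admissible α is ≤ 1 (rapidly oscillating u have ∫u²/∫(u')² → 0), and α = 1 would force 0 ≥ (1−c)∫u², impossible since c < 1; so 1−α > 0. By the sharp Poincaré inequality on H^1_0 of an interval of length L, ∫(u')² ≥ (π/L)²∫u² with equality for the first sine mode sin(π(x−x₀)/L) (x₀ the left endpoint), so the inequality holds for all u iff (1−α)(π/L)² ≥ α − c, i.e. α ≤ ((π/L)² + c)/((π/L)² + 1) = (1 + c(L/π)²)/(1 + (L/π)²). With (π/L)² = 4*π^2/9 and c = 2/3, the largest admissible constant is α = ((π/L)² + c)/((π/L)² + 1).
Simplifying, α = 2*(3 + 2*π^2)/(9 + 4*π^2).
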